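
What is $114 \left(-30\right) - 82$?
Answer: $-3502$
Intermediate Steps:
$114 \left(-30\right) - 82 = -3420 - 82 = -3502$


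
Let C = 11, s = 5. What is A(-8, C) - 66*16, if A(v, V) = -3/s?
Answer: -5283/5 ≈ -1056.6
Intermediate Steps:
A(v, V) = -⅗ (A(v, V) = -3/5 = -3*⅕ = -⅗)
A(-8, C) - 66*16 = -⅗ - 66*16 = -⅗ - 1056 = -5283/5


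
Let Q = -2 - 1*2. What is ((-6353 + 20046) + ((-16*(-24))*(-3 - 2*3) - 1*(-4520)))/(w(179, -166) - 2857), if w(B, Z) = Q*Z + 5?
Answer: -14757/2188 ≈ -6.7445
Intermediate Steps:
Q = -4 (Q = -2 - 2 = -4)
w(B, Z) = 5 - 4*Z (w(B, Z) = -4*Z + 5 = 5 - 4*Z)
((-6353 + 20046) + ((-16*(-24))*(-3 - 2*3) - 1*(-4520)))/(w(179, -166) - 2857) = ((-6353 + 20046) + ((-16*(-24))*(-3 - 2*3) - 1*(-4520)))/((5 - 4*(-166)) - 2857) = (13693 + (384*(-3 - 6) + 4520))/((5 + 664) - 2857) = (13693 + (384*(-9) + 4520))/(669 - 2857) = (13693 + (-3456 + 4520))/(-2188) = (13693 + 1064)*(-1/2188) = 14757*(-1/2188) = -14757/2188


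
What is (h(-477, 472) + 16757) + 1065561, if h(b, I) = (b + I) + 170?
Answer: 1082483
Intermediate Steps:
h(b, I) = 170 + I + b (h(b, I) = (I + b) + 170 = 170 + I + b)
(h(-477, 472) + 16757) + 1065561 = ((170 + 472 - 477) + 16757) + 1065561 = (165 + 16757) + 1065561 = 16922 + 1065561 = 1082483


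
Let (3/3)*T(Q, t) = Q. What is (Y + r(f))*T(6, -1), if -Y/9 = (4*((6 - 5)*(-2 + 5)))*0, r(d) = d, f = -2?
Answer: -12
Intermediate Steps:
T(Q, t) = Q
Y = 0 (Y = -9*4*((6 - 5)*(-2 + 5))*0 = -9*4*(1*3)*0 = -9*4*3*0 = -108*0 = -9*0 = 0)
(Y + r(f))*T(6, -1) = (0 - 2)*6 = -2*6 = -12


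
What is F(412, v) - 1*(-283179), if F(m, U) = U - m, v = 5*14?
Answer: 282837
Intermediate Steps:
v = 70
F(412, v) - 1*(-283179) = (70 - 1*412) - 1*(-283179) = (70 - 412) + 283179 = -342 + 283179 = 282837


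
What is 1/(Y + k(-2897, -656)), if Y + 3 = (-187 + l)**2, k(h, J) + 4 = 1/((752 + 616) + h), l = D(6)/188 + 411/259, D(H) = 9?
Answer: 3625122711056/124534845138191969 ≈ 2.9109e-5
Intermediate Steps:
l = 79599/48692 (l = 9/188 + 411/259 = 79599/48692 ≈ 1.6347)
k(h, J) = -4 + 1/(1368 + h) (k(h, J) = -4 + 1/((752 + 616) + h) = -4 + 1/(1368 + h))
Y = 81458043165433/2370910864 (Y = -3 + (-187 + 79599/48692)**2 = -3 + (-9025805/48692)**2 = -3 + 81465155898025/2370910864 = 81458043165433/2370910864 ≈ 34357.)
1/(Y + k(-2897, -656)) = 1/(81458043165433/2370910864 + (-5471 - 4*(-2897))/(1368 - 2897)) = 1/(81458043165433/2370910864 + (-5471 + 11588)/(-1529)) = 1/(81458043165433/2370910864 - 1/1529*6117) = 1/(81458043165433/2370910864 - 6117/1529) = 1/(124534845138191969/3625122711056) = 3625122711056/124534845138191969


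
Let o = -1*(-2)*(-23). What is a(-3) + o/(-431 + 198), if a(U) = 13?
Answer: 3075/233 ≈ 13.197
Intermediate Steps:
o = -46 (o = 2*(-23) = -46)
a(-3) + o/(-431 + 198) = 13 - 46/(-431 + 198) = 13 - 46/(-233) = 13 - 1/233*(-46) = 13 + 46/233 = 3075/233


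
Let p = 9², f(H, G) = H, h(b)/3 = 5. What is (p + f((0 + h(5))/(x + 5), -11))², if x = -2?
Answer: 7396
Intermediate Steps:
h(b) = 15 (h(b) = 3*5 = 15)
p = 81
(p + f((0 + h(5))/(x + 5), -11))² = (81 + (0 + 15)/(-2 + 5))² = (81 + 15/3)² = (81 + 15*(⅓))² = (81 + 5)² = 86² = 7396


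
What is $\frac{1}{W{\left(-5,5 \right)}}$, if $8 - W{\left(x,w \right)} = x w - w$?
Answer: $\frac{1}{38} \approx 0.026316$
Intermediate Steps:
$W{\left(x,w \right)} = 8 + w - w x$ ($W{\left(x,w \right)} = 8 - \left(x w - w\right) = 8 - \left(w x - w\right) = 8 - \left(- w + w x\right) = 8 + w - w x$)
$\frac{1}{W{\left(-5,5 \right)}} = \frac{1}{8 + 5 - 5 \left(-5\right)} = \frac{1}{8 + 5 + 25} = \frac{1}{38}$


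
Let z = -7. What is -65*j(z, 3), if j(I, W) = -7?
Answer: 455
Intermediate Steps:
-65*j(z, 3) = -65*(-7) = 455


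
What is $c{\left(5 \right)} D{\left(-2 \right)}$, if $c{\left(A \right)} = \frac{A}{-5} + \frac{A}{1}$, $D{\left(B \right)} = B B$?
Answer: $16$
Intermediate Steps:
$D{\left(B \right)} = B^{2}$
$c{\left(A \right)} = \frac{4 A}{5}$ ($c{\left(A \right)} = A \left(- \frac{1}{5}\right) + A 1 = - \frac{A}{5} + A = \frac{4 A}{5}$)
$c{\left(5 \right)} D{\left(-2 \right)} = \frac{4}{5} \cdot 5 \left(-2\right)^{2} = 4 \cdot 4 = 16$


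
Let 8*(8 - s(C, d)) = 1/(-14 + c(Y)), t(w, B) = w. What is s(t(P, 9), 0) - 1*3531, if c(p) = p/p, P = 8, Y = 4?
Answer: -366391/104 ≈ -3523.0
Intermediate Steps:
c(p) = 1
s(C, d) = 833/104 (s(C, d) = 8 - 1/(8*(-14 + 1)) = 8 - ⅛/(-13) = 8 - ⅛*(-1/13) = 8 + 1/104 = 833/104)
s(t(P, 9), 0) - 1*3531 = 833/104 - 1*3531 = 833/104 - 3531 = -366391/104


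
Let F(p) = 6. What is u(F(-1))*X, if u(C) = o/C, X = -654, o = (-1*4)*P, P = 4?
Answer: 1744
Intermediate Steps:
o = -16 (o = -1*4*4 = -4*4 = -16)
u(C) = -16/C
u(F(-1))*X = -16/6*(-654) = -16*⅙*(-654) = -8/3*(-654) = 1744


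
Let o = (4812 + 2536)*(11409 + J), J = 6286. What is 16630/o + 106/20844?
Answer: 176613236/33877456173 ≈ 0.0052133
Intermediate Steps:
o = 130022860 (o = (4812 + 2536)*(11409 + 6286) = 7348*17695 = 130022860)
16630/o + 106/20844 = 16630/130022860 + 106/20844 = 16630*(1/130022860) + 106*(1/20844) = 1663/13002286 + 53/10422 = 176613236/33877456173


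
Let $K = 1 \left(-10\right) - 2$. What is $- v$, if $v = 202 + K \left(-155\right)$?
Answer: $-2062$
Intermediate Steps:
$K = -12$ ($K = -10 - 2 = -12$)
$v = 2062$ ($v = 202 - -1860 = 202 + 1860 = 2062$)
$- v = \left(-1\right) 2062 = -2062$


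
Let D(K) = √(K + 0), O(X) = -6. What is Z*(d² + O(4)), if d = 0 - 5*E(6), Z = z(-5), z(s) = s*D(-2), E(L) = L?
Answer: -4470*I*√2 ≈ -6321.5*I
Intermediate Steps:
D(K) = √K
z(s) = I*s*√2 (z(s) = s*√(-2) = s*(I*√2) = I*s*√2)
Z = -5*I*√2 (Z = I*(-5)*√2 = -5*I*√2 ≈ -7.0711*I)
d = -30 (d = 0 - 5*6 = 0 - 30 = -30)
Z*(d² + O(4)) = (-5*I*√2)*((-30)² - 6) = (-5*I*√2)*(900 - 6) = -5*I*√2*894 = -4470*I*√2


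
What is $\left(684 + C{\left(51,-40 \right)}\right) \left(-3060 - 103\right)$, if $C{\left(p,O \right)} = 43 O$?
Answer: $3276868$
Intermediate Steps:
$\left(684 + C{\left(51,-40 \right)}\right) \left(-3060 - 103\right) = \left(684 + 43 \left(-40\right)\right) \left(-3060 - 103\right) = \left(684 - 1720\right) \left(-3163\right) = \left(-1036\right) \left(-3163\right) = 3276868$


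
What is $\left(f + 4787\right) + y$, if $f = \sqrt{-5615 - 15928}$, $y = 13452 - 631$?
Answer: $17608 + i \sqrt{21543} \approx 17608.0 + 146.78 i$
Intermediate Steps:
$y = 12821$ ($y = 13452 - 631 = 12821$)
$f = i \sqrt{21543}$ ($f = \sqrt{-21543} = i \sqrt{21543} \approx 146.78 i$)
$\left(f + 4787\right) + y = \left(i \sqrt{21543} + 4787\right) + 12821 = \left(4787 + i \sqrt{21543}\right) + 12821 = 17608 + i \sqrt{21543}$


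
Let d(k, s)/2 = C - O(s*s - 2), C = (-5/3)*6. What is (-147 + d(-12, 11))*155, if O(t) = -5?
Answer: -24335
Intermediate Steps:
C = -10 (C = ((⅓)*(-5))*6 = -5/3*6 = -10)
d(k, s) = -10 (d(k, s) = 2*(-10 - 1*(-5)) = 2*(-10 + 5) = 2*(-5) = -10)
(-147 + d(-12, 11))*155 = (-147 - 10)*155 = -157*155 = -24335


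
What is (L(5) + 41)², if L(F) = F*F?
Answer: 4356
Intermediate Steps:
L(F) = F²
(L(5) + 41)² = (5² + 41)² = (25 + 41)² = 66² = 4356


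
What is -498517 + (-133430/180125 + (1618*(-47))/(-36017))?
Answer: -58802747560567/117955675 ≈ -4.9852e+5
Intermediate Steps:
-498517 + (-133430/180125 + (1618*(-47))/(-36017)) = -498517 + (-133430*1/180125 - 76046*(-1/36017)) = -498517 + (-2426/3275 + 76046/36017) = -498517 + 161673408/117955675 = -58802747560567/117955675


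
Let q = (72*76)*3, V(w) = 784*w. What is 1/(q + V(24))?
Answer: 1/35232 ≈ 2.8383e-5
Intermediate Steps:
q = 16416 (q = 5472*3 = 16416)
1/(q + V(24)) = 1/(16416 + 784*24) = 1/(16416 + 18816) = 1/35232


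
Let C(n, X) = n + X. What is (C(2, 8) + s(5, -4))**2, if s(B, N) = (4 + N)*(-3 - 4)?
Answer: 100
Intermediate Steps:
C(n, X) = X + n
s(B, N) = -28 - 7*N (s(B, N) = (4 + N)*(-7) = -28 - 7*N)
(C(2, 8) + s(5, -4))**2 = ((8 + 2) + (-28 - 7*(-4)))**2 = (10 + (-28 + 28))**2 = (10 + 0)**2 = 10**2 = 100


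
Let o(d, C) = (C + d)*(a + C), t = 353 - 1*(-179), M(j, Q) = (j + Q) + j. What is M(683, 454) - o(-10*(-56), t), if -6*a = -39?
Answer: -586222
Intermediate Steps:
a = 13/2 (a = -1/6*(-39) = 13/2 ≈ 6.5000)
M(j, Q) = Q + 2*j (M(j, Q) = (Q + j) + j = Q + 2*j)
t = 532 (t = 353 + 179 = 532)
o(d, C) = (13/2 + C)*(C + d) (o(d, C) = (C + d)*(13/2 + C) = (13/2 + C)*(C + d))
M(683, 454) - o(-10*(-56), t) = (454 + 2*683) - (532**2 + (13/2)*532 + 13*(-10*(-56))/2 + 532*(-10*(-56))) = (454 + 1366) - (283024 + 3458 + (13/2)*560 + 532*560) = 1820 - (283024 + 3458 + 3640 + 297920) = 1820 - 1*588042 = 1820 - 588042 = -586222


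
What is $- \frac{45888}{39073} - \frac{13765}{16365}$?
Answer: $- \frac{257759393}{127885929} \approx -2.0155$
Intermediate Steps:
$- \frac{45888}{39073} - \frac{13765}{16365} = \left(-45888\right) \frac{1}{39073} - \frac{2753}{3273} = - \frac{45888}{39073} - \frac{2753}{3273} = - \frac{257759393}{127885929}$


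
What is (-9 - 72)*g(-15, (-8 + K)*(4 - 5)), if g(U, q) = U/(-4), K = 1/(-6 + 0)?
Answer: -1215/4 ≈ -303.75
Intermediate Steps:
K = -⅙ (K = 1/(-6) = -⅙ ≈ -0.16667)
g(U, q) = -U/4 (g(U, q) = U*(-¼) = -U/4)
(-9 - 72)*g(-15, (-8 + K)*(4 - 5)) = (-9 - 72)*(-¼*(-15)) = -81*15/4 = -1215/4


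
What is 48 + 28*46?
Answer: 1336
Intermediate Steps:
48 + 28*46 = 48 + 1288 = 1336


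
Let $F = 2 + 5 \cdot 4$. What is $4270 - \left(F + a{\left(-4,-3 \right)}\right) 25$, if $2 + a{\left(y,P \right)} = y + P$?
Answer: $3945$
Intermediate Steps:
$F = 22$ ($F = 2 + 20 = 22$)
$a{\left(y,P \right)} = -2 + P + y$ ($a{\left(y,P \right)} = -2 + \left(y + P\right) = -2 + \left(P + y\right) = -2 + P + y$)
$4270 - \left(F + a{\left(-4,-3 \right)}\right) 25 = 4270 - \left(22 - 9\right) 25 = 4270 - 13 \cdot 25 = 4270 - 325 = 3945$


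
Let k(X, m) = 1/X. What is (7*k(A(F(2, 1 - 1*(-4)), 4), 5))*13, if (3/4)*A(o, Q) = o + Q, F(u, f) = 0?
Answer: 273/16 ≈ 17.063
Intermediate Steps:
A(o, Q) = 4*Q/3 + 4*o/3 (A(o, Q) = 4*(o + Q)/3 = 4*(Q + o)/3 = 4*Q/3 + 4*o/3)
(7*k(A(F(2, 1 - 1*(-4)), 4), 5))*13 = (7/((4/3)*4 + (4/3)*0))*13 = (7/(16/3 + 0))*13 = (7/(16/3))*13 = (7*(3/16))*13 = (21/16)*13 = 273/16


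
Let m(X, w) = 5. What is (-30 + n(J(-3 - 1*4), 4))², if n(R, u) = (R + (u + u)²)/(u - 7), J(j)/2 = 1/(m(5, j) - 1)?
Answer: 10609/4 ≈ 2652.3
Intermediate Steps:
J(j) = ½ (J(j) = 2/(5 - 1) = 2/4 = 2*(¼) = ½)
n(R, u) = (R + 4*u²)/(-7 + u) (n(R, u) = (R + (2*u)²)/(-7 + u) = (R + 4*u²)/(-7 + u))
(-30 + n(J(-3 - 1*4), 4))² = (-30 + (½ + 4*4²)/(-7 + 4))² = (-30 + (½ + 4*16)/(-3))² = (-30 - (½ + 64)/3)² = (-30 - ⅓*129/2)² = (-30 - 43/2)² = (-103/2)² = 10609/4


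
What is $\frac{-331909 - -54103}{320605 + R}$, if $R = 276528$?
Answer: $- \frac{277806}{597133} \approx -0.46523$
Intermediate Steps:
$\frac{-331909 - -54103}{320605 + R} = \frac{-331909 - -54103}{320605 + 276528} = \frac{-331909 + 54103}{597133} = \left(-277806\right) \frac{1}{597133} = - \frac{277806}{597133}$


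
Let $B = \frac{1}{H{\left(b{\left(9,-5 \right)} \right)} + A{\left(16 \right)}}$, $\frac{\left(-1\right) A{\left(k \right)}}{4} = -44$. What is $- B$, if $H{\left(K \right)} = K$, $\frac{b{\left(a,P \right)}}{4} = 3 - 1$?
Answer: $- \frac{1}{184} \approx -0.0054348$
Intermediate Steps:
$b{\left(a,P \right)} = 8$ ($b{\left(a,P \right)} = 4 \left(3 - 1\right) = 4 \cdot 2 = 8$)
$A{\left(k \right)} = 176$ ($A{\left(k \right)} = \left(-4\right) \left(-44\right) = 176$)
$B = \frac{1}{184}$ ($B = \frac{1}{8 + 176} = \frac{1}{184} \approx 0.0054348$)
$- B = \left(-1\right) \frac{1}{184} = - \frac{1}{184}$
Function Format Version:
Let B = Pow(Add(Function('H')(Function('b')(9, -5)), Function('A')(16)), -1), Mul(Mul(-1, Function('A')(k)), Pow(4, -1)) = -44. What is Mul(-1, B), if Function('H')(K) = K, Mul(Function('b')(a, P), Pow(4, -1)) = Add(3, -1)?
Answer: Rational(-1, 184) ≈ -0.0054348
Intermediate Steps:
Function('b')(a, P) = 8 (Function('b')(a, P) = Mul(4, Add(3, -1)) = Mul(4, 2) = 8)
Function('A')(k) = 176 (Function('A')(k) = Mul(-4, -44) = 176)
B = Rational(1, 184) (B = Pow(Add(8, 176), -1) = Pow(184, -1) = Rational(1, 184) ≈ 0.0054348)
Mul(-1, B) = Mul(-1, Rational(1, 184)) = Rational(-1, 184)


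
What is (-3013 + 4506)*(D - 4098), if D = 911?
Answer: -4758191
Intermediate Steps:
(-3013 + 4506)*(D - 4098) = (-3013 + 4506)*(911 - 4098) = 1493*(-3187) = -4758191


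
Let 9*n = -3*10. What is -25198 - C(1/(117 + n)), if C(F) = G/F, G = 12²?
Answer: -41566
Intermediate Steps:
G = 144
n = -10/3 (n = (-3*10)/9 = (⅑)*(-30) = -10/3 ≈ -3.3333)
C(F) = 144/F
-25198 - C(1/(117 + n)) = -25198 - 144/(1/(117 - 10/3)) = -25198 - 144/(1/(341/3)) = -25198 - 144/3/341 = -25198 - 144*341/3 = -25198 - 1*16368 = -25198 - 16368 = -41566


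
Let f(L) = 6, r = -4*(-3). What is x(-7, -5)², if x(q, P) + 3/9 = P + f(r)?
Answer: 4/9 ≈ 0.44444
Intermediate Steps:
r = 12
x(q, P) = 17/3 + P (x(q, P) = -⅓ + (P + 6) = -⅓ + (6 + P) = 17/3 + P)
x(-7, -5)² = (17/3 - 5)² = (⅔)² = 4/9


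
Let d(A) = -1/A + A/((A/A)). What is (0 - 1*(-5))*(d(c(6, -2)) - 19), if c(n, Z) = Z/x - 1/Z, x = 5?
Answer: -289/2 ≈ -144.50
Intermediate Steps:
c(n, Z) = -1/Z + Z/5 (c(n, Z) = Z/5 - 1/Z = -1/Z + Z/5)
d(A) = A - 1/A (d(A) = -1/A + A/1 = -1/A + A*1 = -1/A + A = A - 1/A)
(0 - 1*(-5))*(d(c(6, -2)) - 19) = (0 - 1*(-5))*(((-1/(-2) + (⅕)*(-2)) - 1/(-1/(-2) + (⅕)*(-2))) - 19) = (0 + 5)*(((-1*(-½) - ⅖) - 1/(-1*(-½) - ⅖)) - 19) = 5*(((½ - ⅖) - 1/(½ - ⅖)) - 19) = 5*((⅒ - 1/⅒) - 19) = 5*((⅒ - 1*10) - 19) = 5*((⅒ - 10) - 19) = 5*(-99/10 - 19) = 5*(-289/10) = -289/2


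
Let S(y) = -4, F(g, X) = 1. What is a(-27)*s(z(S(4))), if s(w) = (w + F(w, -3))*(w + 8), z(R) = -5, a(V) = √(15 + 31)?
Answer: -12*√46 ≈ -81.388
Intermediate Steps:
a(V) = √46
s(w) = (1 + w)*(8 + w) (s(w) = (w + 1)*(w + 8) = (1 + w)*(8 + w))
a(-27)*s(z(S(4))) = √46*(8 + (-5)² + 9*(-5)) = √46*(8 + 25 - 45) = √46*(-12) = -12*√46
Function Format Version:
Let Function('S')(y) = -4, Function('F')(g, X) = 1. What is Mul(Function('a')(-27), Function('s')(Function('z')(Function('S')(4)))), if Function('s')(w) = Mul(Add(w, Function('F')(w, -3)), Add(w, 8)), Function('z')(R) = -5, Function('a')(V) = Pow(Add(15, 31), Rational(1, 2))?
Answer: Mul(-12, Pow(46, Rational(1, 2))) ≈ -81.388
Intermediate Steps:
Function('a')(V) = Pow(46, Rational(1, 2))
Function('s')(w) = Mul(Add(1, w), Add(8, w)) (Function('s')(w) = Mul(Add(w, 1), Add(w, 8)) = Mul(Add(1, w), Add(8, w)))
Mul(Function('a')(-27), Function('s')(Function('z')(Function('S')(4)))) = Mul(Pow(46, Rational(1, 2)), Add(8, Pow(-5, 2), Mul(9, -5))) = Mul(Pow(46, Rational(1, 2)), Add(8, 25, -45)) = Mul(Pow(46, Rational(1, 2)), -12) = Mul(-12, Pow(46, Rational(1, 2)))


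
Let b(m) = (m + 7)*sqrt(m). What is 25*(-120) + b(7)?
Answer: -3000 + 14*sqrt(7) ≈ -2963.0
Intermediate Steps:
b(m) = sqrt(m)*(7 + m) (b(m) = (7 + m)*sqrt(m) = sqrt(m)*(7 + m))
25*(-120) + b(7) = 25*(-120) + sqrt(7)*(7 + 7) = -3000 + sqrt(7)*14 = -3000 + 14*sqrt(7)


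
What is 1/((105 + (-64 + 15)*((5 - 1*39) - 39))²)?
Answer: 1/13557124 ≈ 7.3762e-8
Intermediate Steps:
1/((105 + (-64 + 15)*((5 - 1*39) - 39))²) = 1/((105 - 49*((5 - 39) - 39))²) = 1/((105 - 49*(-34 - 39))²) = 1/((105 - 49*(-73))²) = 1/((105 + 3577)²) = 1/(3682²) = 1/13557124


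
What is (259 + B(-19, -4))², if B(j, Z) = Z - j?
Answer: 75076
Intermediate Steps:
(259 + B(-19, -4))² = (259 + (-4 - 1*(-19)))² = (259 + (-4 + 19))² = (259 + 15)² = 274² = 75076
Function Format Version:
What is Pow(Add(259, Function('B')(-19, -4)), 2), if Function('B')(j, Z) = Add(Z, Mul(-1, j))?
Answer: 75076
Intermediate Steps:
Pow(Add(259, Function('B')(-19, -4)), 2) = Pow(Add(259, Add(-4, Mul(-1, -19))), 2) = Pow(Add(259, Add(-4, 19)), 2) = Pow(Add(259, 15), 2) = Pow(274, 2) = 75076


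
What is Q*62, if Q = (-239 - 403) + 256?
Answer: -23932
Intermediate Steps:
Q = -386 (Q = -642 + 256 = -386)
Q*62 = -386*62 = -23932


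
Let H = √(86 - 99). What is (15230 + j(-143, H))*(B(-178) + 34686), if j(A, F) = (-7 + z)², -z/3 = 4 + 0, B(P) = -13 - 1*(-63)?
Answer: 541568976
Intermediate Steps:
H = I*√13 (H = √(-13) = I*√13 ≈ 3.6056*I)
B(P) = 50 (B(P) = -13 + 63 = 50)
z = -12 (z = -3*(4 + 0) = -3*4 = -12)
j(A, F) = 361 (j(A, F) = (-7 - 12)² = (-19)² = 361)
(15230 + j(-143, H))*(B(-178) + 34686) = (15230 + 361)*(50 + 34686) = 15591*34736 = 541568976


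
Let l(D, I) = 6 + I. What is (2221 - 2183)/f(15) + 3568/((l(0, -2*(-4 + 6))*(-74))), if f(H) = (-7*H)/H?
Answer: -7650/259 ≈ -29.537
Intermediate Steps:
f(H) = -7
(2221 - 2183)/f(15) + 3568/((l(0, -2*(-4 + 6))*(-74))) = (2221 - 2183)/(-7) + 3568/(((6 - 2*(-4 + 6))*(-74))) = 38*(-⅐) + 3568/(((6 - 2*2)*(-74))) = -38/7 + 3568/(((6 - 4)*(-74))) = -38/7 + 3568/((2*(-74))) = -38/7 + 3568/(-148) = -38/7 + 3568*(-1/148) = -38/7 - 892/37 = -7650/259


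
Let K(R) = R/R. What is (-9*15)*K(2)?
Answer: -135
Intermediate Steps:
K(R) = 1
(-9*15)*K(2) = -9*15*1 = -135*1 = -135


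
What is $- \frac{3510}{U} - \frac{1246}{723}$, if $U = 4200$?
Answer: $- \frac{259031}{101220} \approx -2.5591$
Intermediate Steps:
$- \frac{3510}{U} - \frac{1246}{723} = - \frac{3510}{4200} - \frac{1246}{723} = \left(-3510\right) \frac{1}{4200} - \frac{1246}{723} = - \frac{117}{140} - \frac{1246}{723} = - \frac{259031}{101220}$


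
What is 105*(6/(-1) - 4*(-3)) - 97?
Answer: 533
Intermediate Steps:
105*(6/(-1) - 4*(-3)) - 97 = 105*(6*(-1) + 12) - 97 = 105*(-6 + 12) - 97 = 105*6 - 97 = 630 - 97 = 533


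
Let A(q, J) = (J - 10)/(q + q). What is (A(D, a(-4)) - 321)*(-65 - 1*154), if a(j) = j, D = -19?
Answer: 1334148/19 ≈ 70218.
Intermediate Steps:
A(q, J) = (-10 + J)/(2*q) (A(q, J) = (-10 + J)/((2*q)) = (-10 + J)*(1/(2*q)) = (-10 + J)/(2*q))
(A(D, a(-4)) - 321)*(-65 - 1*154) = ((1/2)*(-10 - 4)/(-19) - 321)*(-65 - 1*154) = ((1/2)*(-1/19)*(-14) - 321)*(-65 - 154) = (7/19 - 321)*(-219) = -6092/19*(-219) = 1334148/19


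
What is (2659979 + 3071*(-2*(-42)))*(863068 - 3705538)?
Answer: -8294165439210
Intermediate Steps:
(2659979 + 3071*(-2*(-42)))*(863068 - 3705538) = (2659979 + 3071*84)*(-2842470) = (2659979 + 257964)*(-2842470) = 2917943*(-2842470) = -8294165439210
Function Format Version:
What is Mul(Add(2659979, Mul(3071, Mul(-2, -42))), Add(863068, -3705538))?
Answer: -8294165439210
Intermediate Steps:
Mul(Add(2659979, Mul(3071, Mul(-2, -42))), Add(863068, -3705538)) = Mul(Add(2659979, Mul(3071, 84)), -2842470) = Mul(Add(2659979, 257964), -2842470) = Mul(2917943, -2842470) = -8294165439210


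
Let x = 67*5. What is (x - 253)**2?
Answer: 6724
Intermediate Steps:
x = 335
(x - 253)**2 = (335 - 253)**2 = 82**2 = 6724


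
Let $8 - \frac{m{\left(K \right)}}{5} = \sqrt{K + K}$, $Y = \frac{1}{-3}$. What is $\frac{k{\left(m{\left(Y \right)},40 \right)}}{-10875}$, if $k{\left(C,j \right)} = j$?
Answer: $- \frac{8}{2175} \approx -0.0036782$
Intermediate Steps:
$Y = - \frac{1}{3} \approx -0.33333$
$m{\left(K \right)} = 40 - 5 \sqrt{2} \sqrt{K}$ ($m{\left(K \right)} = 40 - 5 \sqrt{K + K} = 40 - 5 \sqrt{2 K} = 40 - 5 \sqrt{2} \sqrt{K}$)
$\frac{k{\left(m{\left(Y \right)},40 \right)}}{-10875} = \frac{40}{-10875} = 40 \left(- \frac{1}{10875}\right) = - \frac{8}{2175}$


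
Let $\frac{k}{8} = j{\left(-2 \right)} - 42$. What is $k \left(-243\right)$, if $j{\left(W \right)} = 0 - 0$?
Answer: $81648$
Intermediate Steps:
$j{\left(W \right)} = 0$ ($j{\left(W \right)} = 0 + 0 = 0$)
$k = -336$ ($k = 8 \left(0 - 42\right) = 8 \left(-42\right) = -336$)
$k \left(-243\right) = \left(-336\right) \left(-243\right) = 81648$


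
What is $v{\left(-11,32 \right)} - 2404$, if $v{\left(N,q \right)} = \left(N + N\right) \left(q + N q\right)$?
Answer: $4636$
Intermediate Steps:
$v{\left(N,q \right)} = 2 N \left(q + N q\right)$
$v{\left(-11,32 \right)} - 2404 = 2 \left(-11\right) 32 \left(1 - 11\right) - 2404 = 2 \left(-11\right) 32 \left(-10\right) - 2404 = 7040 - 2404 = 4636$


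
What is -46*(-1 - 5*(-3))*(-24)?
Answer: 15456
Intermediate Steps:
-46*(-1 - 5*(-3))*(-24) = -46*(-1 + 15)*(-24) = -46*14*(-24) = -644*(-24) = 15456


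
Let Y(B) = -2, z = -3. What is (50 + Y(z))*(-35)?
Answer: -1680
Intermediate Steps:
(50 + Y(z))*(-35) = (50 - 2)*(-35) = 48*(-35) = -1680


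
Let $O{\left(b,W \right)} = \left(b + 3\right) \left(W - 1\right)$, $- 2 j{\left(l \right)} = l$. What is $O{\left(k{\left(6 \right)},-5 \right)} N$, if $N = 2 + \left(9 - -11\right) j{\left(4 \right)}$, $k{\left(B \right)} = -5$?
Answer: $-456$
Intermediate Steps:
$j{\left(l \right)} = - \frac{l}{2}$
$O{\left(b,W \right)} = \left(-1 + W\right) \left(3 + b\right)$ ($O{\left(b,W \right)} = \left(3 + b\right) \left(-1 + W\right) = \left(-1 + W\right) \left(3 + b\right)$)
$N = -38$ ($N = 2 + \left(9 - -11\right) \left(\left(- \frac{1}{2}\right) 4\right) = 2 + \left(9 + 11\right) \left(-2\right) = 2 + 20 \left(-2\right) = 2 - 40 = -38$)
$O{\left(k{\left(6 \right)},-5 \right)} N = \left(-3 - -5 + 3 \left(-5\right) - -25\right) \left(-38\right) = \left(-3 + 5 - 15 + 25\right) \left(-38\right) = 12 \left(-38\right) = -456$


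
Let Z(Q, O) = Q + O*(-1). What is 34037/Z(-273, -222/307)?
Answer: -10449359/83589 ≈ -125.01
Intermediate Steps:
Z(Q, O) = Q - O
34037/Z(-273, -222/307) = 34037/(-273 - (-222)/307) = 34037/(-273 - 1*(-222/307)) = 34037/(-273 + 222/307) = 34037/(-83589/307) = 34037*(-307/83589) = -10449359/83589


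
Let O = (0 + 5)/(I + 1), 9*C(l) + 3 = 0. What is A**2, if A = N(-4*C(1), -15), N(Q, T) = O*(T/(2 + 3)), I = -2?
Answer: 225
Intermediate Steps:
C(l) = -1/3 (C(l) = -1/3 + (1/9)*0 = -1/3 + 0 = -1/3)
O = -5 (O = (0 + 5)/(-2 + 1) = 5/(-1) = 5*(-1) = -5)
N(Q, T) = -T (N(Q, T) = -5*T/(2 + 3) = -5*T/5 = -T)
A = 15 (A = -1*(-15) = 15)
A**2 = 15**2 = 225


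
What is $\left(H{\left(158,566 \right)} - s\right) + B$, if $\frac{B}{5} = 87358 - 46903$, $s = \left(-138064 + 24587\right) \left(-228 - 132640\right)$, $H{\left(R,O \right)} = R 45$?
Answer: $-15077252651$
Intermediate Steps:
$H{\left(R,O \right)} = 45 R$
$s = 15077462036$ ($s = \left(-113477\right) \left(-132868\right) = 15077462036$)
$B = 202275$ ($B = 5 \left(87358 - 46903\right) = 5 \cdot 40455 = 202275$)
$\left(H{\left(158,566 \right)} - s\right) + B = \left(45 \cdot 158 - 15077462036\right) + 202275 = \left(7110 - 15077462036\right) + 202275 = -15077454926 + 202275 = -15077252651$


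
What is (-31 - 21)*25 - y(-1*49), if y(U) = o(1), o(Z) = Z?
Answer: -1301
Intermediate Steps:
y(U) = 1
(-31 - 21)*25 - y(-1*49) = (-31 - 21)*25 - 1*1 = -52*25 - 1 = -1300 - 1 = -1301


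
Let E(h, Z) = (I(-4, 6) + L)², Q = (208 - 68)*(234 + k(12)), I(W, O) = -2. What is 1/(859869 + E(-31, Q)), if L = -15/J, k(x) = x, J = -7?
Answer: 49/42133582 ≈ 1.1630e-6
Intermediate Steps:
L = 15/7 (L = -15/(-7) = -15*(-⅐) = 15/7 ≈ 2.1429)
Q = 34440 (Q = (208 - 68)*(234 + 12) = 140*246 = 34440)
E(h, Z) = 1/49 (E(h, Z) = (-2 + 15/7)² = (⅐)² = 1/49)
1/(859869 + E(-31, Q)) = 1/(859869 + 1/49) = 1/(42133582/49) = 49/42133582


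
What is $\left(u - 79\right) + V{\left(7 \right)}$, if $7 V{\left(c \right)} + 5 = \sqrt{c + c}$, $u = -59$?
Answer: $- \frac{971}{7} + \frac{\sqrt{14}}{7} \approx -138.18$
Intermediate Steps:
$V{\left(c \right)} = - \frac{5}{7} + \frac{\sqrt{2} \sqrt{c}}{7}$ ($V{\left(c \right)} = - \frac{5}{7} + \frac{\sqrt{c + c}}{7} = - \frac{5}{7} + \frac{\sqrt{2 c}}{7} = - \frac{5}{7} + \frac{\sqrt{2} \sqrt{c}}{7}$)
$\left(u - 79\right) + V{\left(7 \right)} = \left(-59 - 79\right) - \left(\frac{5}{7} - \frac{\sqrt{2} \sqrt{7}}{7}\right) = -138 - \left(\frac{5}{7} - \frac{\sqrt{14}}{7}\right) = - \frac{971}{7} + \frac{\sqrt{14}}{7}$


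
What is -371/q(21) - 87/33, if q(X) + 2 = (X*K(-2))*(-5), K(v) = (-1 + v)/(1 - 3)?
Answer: -9/29 ≈ -0.31034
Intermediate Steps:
K(v) = ½ - v/2 (K(v) = (-1 + v)/(-2) = (-1 + v)*(-½) = ½ - v/2)
q(X) = -2 - 15*X/2 (q(X) = -2 + (X*(½ - ½*(-2)))*(-5) = -2 + (X*(½ + 1))*(-5) = -2 + (X*(3/2))*(-5) = -2 + (3*X/2)*(-5) = -2 - 15*X/2)
-371/q(21) - 87/33 = -371/(-2 - 15/2*21) - 87/33 = -371/(-2 - 315/2) - 87*1/33 = -371/(-319/2) - 29/11 = -371*(-2/319) - 29/11 = 742/319 - 29/11 = -9/29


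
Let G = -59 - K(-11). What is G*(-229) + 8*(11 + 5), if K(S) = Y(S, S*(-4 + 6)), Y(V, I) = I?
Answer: 8601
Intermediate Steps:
K(S) = 2*S (K(S) = S*(-4 + 6) = S*2 = 2*S)
G = -37 (G = -59 - 2*(-11) = -59 - 1*(-22) = -59 + 22 = -37)
G*(-229) + 8*(11 + 5) = -37*(-229) + 8*(11 + 5) = 8473 + 8*16 = 8473 + 128 = 8601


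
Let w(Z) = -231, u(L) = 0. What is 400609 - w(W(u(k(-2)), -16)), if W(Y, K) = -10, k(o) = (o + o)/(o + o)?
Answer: 400840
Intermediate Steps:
k(o) = 1 (k(o) = (2*o)/((2*o)) = (2*o)*(1/(2*o)) = 1)
400609 - w(W(u(k(-2)), -16)) = 400609 - 1*(-231) = 400609 + 231 = 400840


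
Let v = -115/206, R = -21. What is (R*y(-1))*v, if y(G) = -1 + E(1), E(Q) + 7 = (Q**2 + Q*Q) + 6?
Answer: 0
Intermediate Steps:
E(Q) = -1 + 2*Q**2 (E(Q) = -7 + ((Q**2 + Q*Q) + 6) = -7 + ((Q**2 + Q**2) + 6) = -7 + (2*Q**2 + 6) = -7 + (6 + 2*Q**2) = -1 + 2*Q**2)
y(G) = 0 (y(G) = -1 + (-1 + 2*1**2) = -1 + (-1 + 2*1) = -1 + (-1 + 2) = -1 + 1 = 0)
v = -115/206 (v = -115*1/206 = -115/206 ≈ -0.55825)
(R*y(-1))*v = -21*0*(-115/206) = 0*(-115/206) = 0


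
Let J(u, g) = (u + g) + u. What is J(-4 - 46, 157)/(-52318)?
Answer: -57/52318 ≈ -0.0010895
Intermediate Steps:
J(u, g) = g + 2*u (J(u, g) = (g + u) + u = g + 2*u)
J(-4 - 46, 157)/(-52318) = (157 + 2*(-4 - 46))/(-52318) = (157 + 2*(-50))*(-1/52318) = (157 - 100)*(-1/52318) = 57*(-1/52318) = -57/52318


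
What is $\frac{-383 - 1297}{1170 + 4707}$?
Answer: $- \frac{560}{1959} \approx -0.28586$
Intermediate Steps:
$\frac{-383 - 1297}{1170 + 4707} = - \frac{1680}{5877} = \left(-1680\right) \frac{1}{5877} = - \frac{560}{1959}$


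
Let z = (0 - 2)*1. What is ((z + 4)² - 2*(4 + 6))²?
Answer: 256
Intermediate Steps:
z = -2 (z = -2*1 = -2)
((z + 4)² - 2*(4 + 6))² = ((-2 + 4)² - 2*(4 + 6))² = (2² - 2*10)² = (4 - 20)² = (-16)² = 256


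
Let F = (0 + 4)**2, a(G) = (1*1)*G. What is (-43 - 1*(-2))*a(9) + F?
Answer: -353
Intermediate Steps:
a(G) = G (a(G) = 1*G = G)
F = 16 (F = 4**2 = 16)
(-43 - 1*(-2))*a(9) + F = (-43 - 1*(-2))*9 + 16 = (-43 + 2)*9 + 16 = -41*9 + 16 = -369 + 16 = -353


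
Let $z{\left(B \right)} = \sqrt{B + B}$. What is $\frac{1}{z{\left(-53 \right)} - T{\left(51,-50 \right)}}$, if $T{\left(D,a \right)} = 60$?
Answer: $- \frac{30}{1853} - \frac{i \sqrt{106}}{3706} \approx -0.01619 - 0.0027781 i$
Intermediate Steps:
$z{\left(B \right)} = \sqrt{2} \sqrt{B}$ ($z{\left(B \right)} = \sqrt{2 B} = \sqrt{2} \sqrt{B}$)
$\frac{1}{z{\left(-53 \right)} - T{\left(51,-50 \right)}} = \frac{1}{\sqrt{2} \sqrt{-53} - 60} = \frac{1}{\sqrt{2} i \sqrt{53} - 60} = \frac{1}{i \sqrt{106} - 60} = \frac{1}{-60 + i \sqrt{106}}$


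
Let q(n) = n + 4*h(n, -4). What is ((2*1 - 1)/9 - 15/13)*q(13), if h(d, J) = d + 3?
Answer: -9394/117 ≈ -80.291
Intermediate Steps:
h(d, J) = 3 + d
q(n) = 12 + 5*n (q(n) = n + 4*(3 + n) = n + (12 + 4*n) = 12 + 5*n)
((2*1 - 1)/9 - 15/13)*q(13) = ((2*1 - 1)/9 - 15/13)*(12 + 5*13) = ((2 - 1)*(⅑) - 15*1/13)*(12 + 65) = (1*(⅑) - 15/13)*77 = (⅑ - 15/13)*77 = -122/117*77 = -9394/117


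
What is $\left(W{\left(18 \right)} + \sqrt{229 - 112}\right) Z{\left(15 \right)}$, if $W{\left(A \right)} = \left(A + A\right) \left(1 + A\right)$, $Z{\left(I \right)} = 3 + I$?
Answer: $12312 + 54 \sqrt{13} \approx 12507.0$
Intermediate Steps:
$W{\left(A \right)} = 2 A \left(1 + A\right)$
$\left(W{\left(18 \right)} + \sqrt{229 - 112}\right) Z{\left(15 \right)} = \left(2 \cdot 18 \left(1 + 18\right) + \sqrt{229 - 112}\right) \left(3 + 15\right) = \left(2 \cdot 18 \cdot 19 + \sqrt{117}\right) 18 = \left(684 + 3 \sqrt{13}\right) 18 = 12312 + 54 \sqrt{13}$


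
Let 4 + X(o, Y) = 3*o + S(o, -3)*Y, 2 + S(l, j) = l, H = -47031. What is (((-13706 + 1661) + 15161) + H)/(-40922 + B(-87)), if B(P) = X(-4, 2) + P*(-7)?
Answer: 43915/40341 ≈ 1.0886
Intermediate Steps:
S(l, j) = -2 + l
X(o, Y) = -4 + 3*o + Y*(-2 + o) (X(o, Y) = -4 + (3*o + (-2 + o)*Y) = -4 + (3*o + Y*(-2 + o)) = -4 + 3*o + Y*(-2 + o))
B(P) = -28 - 7*P (B(P) = (-4 + 3*(-4) + 2*(-2 - 4)) + P*(-7) = (-4 - 12 + 2*(-6)) - 7*P = (-4 - 12 - 12) - 7*P = -28 - 7*P)
(((-13706 + 1661) + 15161) + H)/(-40922 + B(-87)) = (((-13706 + 1661) + 15161) - 47031)/(-40922 + (-28 - 7*(-87))) = ((-12045 + 15161) - 47031)/(-40922 + (-28 + 609)) = (3116 - 47031)/(-40922 + 581) = -43915/(-40341) = -43915*(-1/40341) = 43915/40341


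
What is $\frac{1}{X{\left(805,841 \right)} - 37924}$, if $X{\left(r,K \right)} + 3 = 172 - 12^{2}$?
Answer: $- \frac{1}{37899} \approx -2.6386 \cdot 10^{-5}$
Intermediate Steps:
$X{\left(r,K \right)} = 25$ ($X{\left(r,K \right)} = -3 + \left(172 - 12^{2}\right) = -3 + \left(172 - 144\right) = -3 + 28 = 25$)
$\frac{1}{X{\left(805,841 \right)} - 37924} = \frac{1}{25 - 37924} = \frac{1}{-37899} = - \frac{1}{37899}$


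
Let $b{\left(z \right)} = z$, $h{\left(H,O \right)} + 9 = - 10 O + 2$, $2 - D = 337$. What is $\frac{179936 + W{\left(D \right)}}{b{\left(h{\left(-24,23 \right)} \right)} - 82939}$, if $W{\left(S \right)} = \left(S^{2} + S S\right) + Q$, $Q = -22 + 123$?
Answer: $- \frac{404487}{83176} \approx -4.863$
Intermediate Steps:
$D = -335$ ($D = 2 - 337 = -335$)
$Q = 101$
$h{\left(H,O \right)} = -7 - 10 O$ ($h{\left(H,O \right)} = -9 - \left(-2 + 10 O\right) = -7 - 10 O$)
$W{\left(S \right)} = 101 + 2 S^{2}$ ($W{\left(S \right)} = \left(S^{2} + S S\right) + 101 = \left(S^{2} + S^{2}\right) + 101 = 2 S^{2} + 101 = 101 + 2 S^{2}$)
$\frac{179936 + W{\left(D \right)}}{b{\left(h{\left(-24,23 \right)} \right)} - 82939} = \frac{179936 + \left(101 + 2 \left(-335\right)^{2}\right)}{\left(-7 - 230\right) - 82939} = \frac{179936 + \left(101 + 2 \cdot 112225\right)}{\left(-7 - 230\right) - 82939} = \frac{179936 + \left(101 + 224450\right)}{-237 - 82939} = \frac{179936 + 224551}{-83176} = 404487 \left(- \frac{1}{83176}\right) = - \frac{404487}{83176}$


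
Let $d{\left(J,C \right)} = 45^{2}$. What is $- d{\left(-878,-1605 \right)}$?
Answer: $-2025$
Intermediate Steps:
$d{\left(J,C \right)} = 2025$
$- d{\left(-878,-1605 \right)} = \left(-1\right) 2025 = -2025$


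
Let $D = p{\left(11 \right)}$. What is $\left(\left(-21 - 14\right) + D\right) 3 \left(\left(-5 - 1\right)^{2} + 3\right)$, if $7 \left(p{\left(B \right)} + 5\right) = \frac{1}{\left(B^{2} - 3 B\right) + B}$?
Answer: $- \frac{360347}{77} \approx -4679.8$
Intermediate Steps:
$p{\left(B \right)} = -5 + \frac{1}{7 \left(B^{2} - 2 B\right)}$ ($p{\left(B \right)} = -5 + \frac{1}{7 \left(\left(B^{2} - 3 B\right) + B\right)} = -5 + \frac{1}{7 \left(B^{2} - 2 B\right)}$)
$D = - \frac{3464}{693}$ ($D = \frac{1 - 35 \cdot 11^{2} + 70 \cdot 11}{7 \cdot 11 \left(-2 + 11\right)} = \frac{1}{7} \cdot \frac{1}{11} \cdot \frac{1}{9} \left(1 - 4235 + 770\right) = \frac{1}{7} \cdot \frac{1}{11} \cdot \frac{1}{9} \left(-3464\right) = - \frac{3464}{693} \approx -4.9986$)
$\left(\left(-21 - 14\right) + D\right) 3 \left(\left(-5 - 1\right)^{2} + 3\right) = \left(\left(-21 - 14\right) - \frac{3464}{693}\right) 3 \left(\left(-5 - 1\right)^{2} + 3\right) = \left(-35 - \frac{3464}{693}\right) 3 \left(\left(-6\right)^{2} + 3\right) = - \frac{27719 \cdot 3 \left(36 + 3\right)}{693} = - \frac{27719 \cdot 3 \cdot 39}{693} = \left(- \frac{27719}{693}\right) 117 = - \frac{360347}{77}$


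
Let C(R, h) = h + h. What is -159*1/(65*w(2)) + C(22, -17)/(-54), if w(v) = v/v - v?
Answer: 5398/1755 ≈ 3.0758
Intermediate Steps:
w(v) = 1 - v
C(R, h) = 2*h
-159*1/(65*w(2)) + C(22, -17)/(-54) = -159*1/(65*(1 - 1*2)) + (2*(-17))/(-54) = -159*1/(65*(1 - 2)) - 34*(-1/54) = -159/(65*(-1)) + 17/27 = -159/(-65) + 17/27 = -159*(-1/65) + 17/27 = 159/65 + 17/27 = 5398/1755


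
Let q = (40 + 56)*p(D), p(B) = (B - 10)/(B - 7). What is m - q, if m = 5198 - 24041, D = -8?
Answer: -94791/5 ≈ -18958.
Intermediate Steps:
p(B) = (-10 + B)/(-7 + B)
m = -18843
q = 576/5 (q = (40 + 56)*((-10 - 8)/(-7 - 8)) = 96*(-18/(-15)) = 96*(-1/15*(-18)) = 96*(6/5) = 576/5 ≈ 115.20)
m - q = -18843 - 1*576/5 = -18843 - 576/5 = -94791/5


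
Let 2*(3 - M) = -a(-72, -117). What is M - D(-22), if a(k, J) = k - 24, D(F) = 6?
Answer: -51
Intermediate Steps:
a(k, J) = -24 + k
M = -45 (M = 3 - (-1)*(-24 - 72)/2 = 3 - (-1)*(-96)/2 = 3 - ½*96 = 3 - 48 = -45)
M - D(-22) = -45 - 1*6 = -45 - 6 = -51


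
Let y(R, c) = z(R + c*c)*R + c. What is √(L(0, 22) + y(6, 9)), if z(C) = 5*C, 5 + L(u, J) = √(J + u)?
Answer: √(2614 + √22) ≈ 51.173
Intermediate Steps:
L(u, J) = -5 + √(J + u)
y(R, c) = c + R*(5*R + 5*c²) (y(R, c) = (5*(R + c*c))*R + c = (5*(R + c²))*R + c = (5*R + 5*c²)*R + c = R*(5*R + 5*c²) + c = c + R*(5*R + 5*c²))
√(L(0, 22) + y(6, 9)) = √((-5 + √(22 + 0)) + (9 + 5*6*(6 + 9²))) = √((-5 + √22) + (9 + 5*6*(6 + 81))) = √((-5 + √22) + (9 + 5*6*87)) = √((-5 + √22) + (9 + 2610)) = √((-5 + √22) + 2619) = √(2614 + √22)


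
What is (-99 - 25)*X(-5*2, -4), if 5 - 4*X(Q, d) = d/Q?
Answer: -713/5 ≈ -142.60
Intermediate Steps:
X(Q, d) = 5/4 - d/(4*Q)
(-99 - 25)*X(-5*2, -4) = (-99 - 25)*((-1*(-4) + 5*(-5*2))/(4*((-5*2)))) = -31*(4 + 5*(-10))/(-10) = -31*(-1)*(4 - 50)/10 = -31*(-1)*(-46)/10 = -124*23/20 = -713/5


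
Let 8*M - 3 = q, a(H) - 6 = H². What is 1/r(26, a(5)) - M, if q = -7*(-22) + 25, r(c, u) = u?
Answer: -2817/124 ≈ -22.718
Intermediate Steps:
a(H) = 6 + H²
q = 179 (q = 154 + 25 = 179)
M = 91/4 (M = 3/8 + (⅛)*179 = 3/8 + 179/8 = 91/4 ≈ 22.750)
1/r(26, a(5)) - M = 1/(6 + 5²) - 1*91/4 = 1/(6 + 25) - 91/4 = 1/31 - 91/4 = -2817/124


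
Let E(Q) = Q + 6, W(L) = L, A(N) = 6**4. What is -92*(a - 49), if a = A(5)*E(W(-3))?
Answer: -353188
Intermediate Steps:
A(N) = 1296
E(Q) = 6 + Q
a = 3888 (a = 1296*(6 - 3) = 1296*3 = 3888)
-92*(a - 49) = -92*(3888 - 49) = -92*3839 = -353188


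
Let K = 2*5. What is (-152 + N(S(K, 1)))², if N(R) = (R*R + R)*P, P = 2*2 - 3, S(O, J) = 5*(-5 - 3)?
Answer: 1982464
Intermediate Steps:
K = 10
S(O, J) = -40 (S(O, J) = 5*(-8) = -40)
P = 1 (P = 4 - 3 = 1)
N(R) = R + R² (N(R) = (R*R + R)*1 = (R² + R)*1 = (R + R²)*1 = R + R²)
(-152 + N(S(K, 1)))² = (-152 - 40*(1 - 40))² = (-152 - 40*(-39))² = (-152 + 1560)² = 1408² = 1982464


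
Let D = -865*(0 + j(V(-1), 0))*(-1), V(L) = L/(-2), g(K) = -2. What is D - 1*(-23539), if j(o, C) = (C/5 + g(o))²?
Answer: 26999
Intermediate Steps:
V(L) = -L/2 (V(L) = L*(-½) = -L/2)
j(o, C) = (-2 + C/5)² (j(o, C) = (C/5 - 2)² = (-2 + C/5)²)
D = 3460 (D = -865*(0 + (-10 + 0)²/25)*(-1) = -865*(0 + (1/25)*(-10)²)*(-1) = -865*(0 + (1/25)*100)*(-1) = -865*(0 + 4)*(-1) = -3460*(-1) = -865*(-4) = 3460)
D - 1*(-23539) = 3460 - 1*(-23539) = 3460 + 23539 = 26999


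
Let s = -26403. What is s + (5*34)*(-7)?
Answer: -27593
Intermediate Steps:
s + (5*34)*(-7) = -26403 + (5*34)*(-7) = -26403 + 170*(-7) = -26403 - 1190 = -27593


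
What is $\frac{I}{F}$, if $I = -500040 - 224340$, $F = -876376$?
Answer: $\frac{181095}{219094} \approx 0.82656$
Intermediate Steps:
$I = -724380$
$\frac{I}{F} = - \frac{724380}{-876376} = \left(-724380\right) \left(- \frac{1}{876376}\right) = \frac{181095}{219094}$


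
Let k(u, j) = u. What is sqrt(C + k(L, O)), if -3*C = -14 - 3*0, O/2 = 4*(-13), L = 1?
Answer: sqrt(51)/3 ≈ 2.3805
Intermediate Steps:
O = -104 (O = 2*(4*(-13)) = 2*(-52) = -104)
C = 14/3 (C = -(-14 - 3*0)/3 = -(-14 + 0)/3 = -1/3*(-14) = 14/3 ≈ 4.6667)
sqrt(C + k(L, O)) = sqrt(14/3 + 1) = sqrt(17/3) = sqrt(51)/3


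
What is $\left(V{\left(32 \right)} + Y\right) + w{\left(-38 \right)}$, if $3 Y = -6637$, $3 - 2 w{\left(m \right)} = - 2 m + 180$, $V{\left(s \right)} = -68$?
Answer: $- \frac{14441}{6} \approx -2406.8$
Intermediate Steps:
$w{\left(m \right)} = - \frac{177}{2} + m$ ($w{\left(m \right)} = \frac{3}{2} - \frac{- 2 m + 180}{2} = \frac{3}{2} - \frac{180 - 2 m}{2} = \frac{3}{2} + \left(-90 + m\right) = - \frac{177}{2} + m$)
$Y = - \frac{6637}{3}$ ($Y = \frac{1}{3} \left(-6637\right) = - \frac{6637}{3} \approx -2212.3$)
$\left(V{\left(32 \right)} + Y\right) + w{\left(-38 \right)} = \left(-68 - \frac{6637}{3}\right) - \frac{253}{2} = - \frac{6841}{3} - \frac{253}{2} = - \frac{14441}{6}$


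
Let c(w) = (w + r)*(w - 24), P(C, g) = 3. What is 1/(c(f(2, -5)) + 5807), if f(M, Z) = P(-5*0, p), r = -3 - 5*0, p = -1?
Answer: 1/5807 ≈ 0.00017221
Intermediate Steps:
r = -3 (r = -3 + 0 = -3)
f(M, Z) = 3
c(w) = (-24 + w)*(-3 + w) (c(w) = (w - 3)*(w - 24) = (-3 + w)*(-24 + w) = (-24 + w)*(-3 + w))
1/(c(f(2, -5)) + 5807) = 1/((72 + 3**2 - 27*3) + 5807) = 1/((72 + 9 - 81) + 5807) = 1/(0 + 5807) = 1/5807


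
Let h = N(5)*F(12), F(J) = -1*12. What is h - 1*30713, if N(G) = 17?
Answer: -30917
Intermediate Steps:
F(J) = -12
h = -204 (h = 17*(-12) = -204)
h - 1*30713 = -204 - 1*30713 = -204 - 30713 = -30917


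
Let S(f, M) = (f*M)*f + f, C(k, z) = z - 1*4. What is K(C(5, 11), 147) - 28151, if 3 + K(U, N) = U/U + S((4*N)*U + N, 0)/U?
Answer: -27544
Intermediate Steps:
C(k, z) = -4 + z (C(k, z) = z - 4 = -4 + z)
S(f, M) = f + M*f² (S(f, M) = (M*f)*f + f = M*f² + f = f + M*f²)
K(U, N) = -2 + (N + 4*N*U)/U (K(U, N) = -3 + (U/U + (((4*N)*U + N)*(1 + 0*((4*N)*U + N)))/U) = -3 + (1 + ((4*N*U + N)*(1 + 0*(4*N*U + N)))/U) = -3 + (1 + ((N + 4*N*U)*(1 + 0*(N + 4*N*U)))/U) = -3 + (1 + ((N + 4*N*U)*(1 + 0))/U) = -3 + (1 + ((N + 4*N*U)*1)/U) = -3 + (1 + (N + 4*N*U)/U) = -2 + (N + 4*N*U)/U)
K(C(5, 11), 147) - 28151 = (-2 + 4*147 + 147/(-4 + 11)) - 28151 = (-2 + 588 + 147/7) - 28151 = (-2 + 588 + 147*(⅐)) - 28151 = (-2 + 588 + 21) - 28151 = 607 - 28151 = -27544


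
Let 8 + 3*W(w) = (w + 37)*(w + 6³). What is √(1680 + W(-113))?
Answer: 2*I*√233 ≈ 30.529*I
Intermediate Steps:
W(w) = -8/3 + (37 + w)*(216 + w)/3 (W(w) = -8/3 + ((w + 37)*(w + 6³))/3 = -8/3 + ((37 + w)*(w + 216))/3 = -8/3 + ((37 + w)*(216 + w))/3 = -8/3 + (37 + w)*(216 + w)/3)
√(1680 + W(-113)) = √(1680 + (7984/3 + (⅓)*(-113)² + (253/3)*(-113))) = √(1680 + (7984/3 + (⅓)*12769 - 28589/3)) = √(1680 + (7984/3 + 12769/3 - 28589/3)) = √(1680 - 2612) = √(-932) = 2*I*√233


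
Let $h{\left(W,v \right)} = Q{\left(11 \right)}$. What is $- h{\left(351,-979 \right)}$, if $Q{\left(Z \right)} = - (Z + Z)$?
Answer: $22$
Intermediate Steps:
$Q{\left(Z \right)} = - 2 Z$
$h{\left(W,v \right)} = -22$ ($h{\left(W,v \right)} = \left(-2\right) 11 = -22$)
$- h{\left(351,-979 \right)} = \left(-1\right) \left(-22\right) = 22$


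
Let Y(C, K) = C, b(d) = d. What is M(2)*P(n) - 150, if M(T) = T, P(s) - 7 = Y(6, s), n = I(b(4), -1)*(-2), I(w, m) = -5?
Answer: -124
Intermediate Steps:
n = 10 (n = -5*(-2) = 10)
P(s) = 13 (P(s) = 7 + 6 = 13)
M(2)*P(n) - 150 = 2*13 - 150 = 26 - 150 = -124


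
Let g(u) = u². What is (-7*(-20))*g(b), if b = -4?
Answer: 2240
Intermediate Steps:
(-7*(-20))*g(b) = -7*(-20)*(-4)² = 140*16 = 2240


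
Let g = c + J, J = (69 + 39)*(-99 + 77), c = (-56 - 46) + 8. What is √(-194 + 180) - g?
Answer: 2470 + I*√14 ≈ 2470.0 + 3.7417*I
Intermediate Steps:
c = -94 (c = -102 + 8 = -94)
J = -2376 (J = 108*(-22) = -2376)
g = -2470 (g = -94 - 2376 = -2470)
√(-194 + 180) - g = √(-194 + 180) - 1*(-2470) = √(-14) + 2470 = I*√14 + 2470 = 2470 + I*√14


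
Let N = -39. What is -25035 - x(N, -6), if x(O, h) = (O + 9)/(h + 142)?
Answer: -1702365/68 ≈ -25035.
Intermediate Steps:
x(O, h) = (9 + O)/(142 + h)
-25035 - x(N, -6) = -25035 - (9 - 39)/(142 - 6) = -25035 - (-30)/136 = -25035 - 1*(-15/68) = -25035 + 15/68 = -1702365/68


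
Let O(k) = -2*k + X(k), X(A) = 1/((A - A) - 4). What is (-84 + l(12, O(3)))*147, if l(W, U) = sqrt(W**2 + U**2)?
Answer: -12348 + 147*sqrt(2929)/4 ≈ -10359.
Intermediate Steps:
X(A) = -1/4 (X(A) = 1/(0 - 4) = 1/(-4) = -1/4)
O(k) = -1/4 - 2*k (O(k) = -2*k - 1/4 = -1/4 - 2*k)
l(W, U) = sqrt(U**2 + W**2)
(-84 + l(12, O(3)))*147 = (-84 + sqrt((-1/4 - 2*3)**2 + 12**2))*147 = (-84 + sqrt((-1/4 - 6)**2 + 144))*147 = (-84 + sqrt((-25/4)**2 + 144))*147 = (-84 + sqrt(625/16 + 144))*147 = (-84 + sqrt(2929/16))*147 = (-84 + sqrt(2929)/4)*147 = -12348 + 147*sqrt(2929)/4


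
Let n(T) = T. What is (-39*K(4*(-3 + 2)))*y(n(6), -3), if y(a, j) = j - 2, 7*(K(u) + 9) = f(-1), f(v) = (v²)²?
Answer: -12090/7 ≈ -1727.1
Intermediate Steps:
f(v) = v⁴
K(u) = -62/7 (K(u) = -9 + (⅐)*(-1)⁴ = -9 + (⅐)*1 = -9 + ⅐ = -62/7)
y(a, j) = -2 + j
(-39*K(4*(-3 + 2)))*y(n(6), -3) = (-39*(-62/7))*(-2 - 3) = (2418/7)*(-5) = -12090/7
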